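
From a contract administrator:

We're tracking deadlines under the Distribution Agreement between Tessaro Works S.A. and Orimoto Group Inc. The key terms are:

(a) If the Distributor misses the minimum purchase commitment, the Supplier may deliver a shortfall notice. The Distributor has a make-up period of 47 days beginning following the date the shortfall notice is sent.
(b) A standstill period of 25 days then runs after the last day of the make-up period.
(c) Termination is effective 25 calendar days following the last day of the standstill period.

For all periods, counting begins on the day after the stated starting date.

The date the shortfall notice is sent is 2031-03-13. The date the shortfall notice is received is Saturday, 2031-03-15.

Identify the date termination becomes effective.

Adding 47 calendar days to 2031-03-13 gives 2031-04-29, which is the last day of the make-up period.
Adding 25 calendar days to 2031-04-29 gives 2031-05-24, which is the last day of the standstill period.
The date termination becomes effective: 25 calendar days after 2031-05-24 is 2031-06-18.

2031-06-18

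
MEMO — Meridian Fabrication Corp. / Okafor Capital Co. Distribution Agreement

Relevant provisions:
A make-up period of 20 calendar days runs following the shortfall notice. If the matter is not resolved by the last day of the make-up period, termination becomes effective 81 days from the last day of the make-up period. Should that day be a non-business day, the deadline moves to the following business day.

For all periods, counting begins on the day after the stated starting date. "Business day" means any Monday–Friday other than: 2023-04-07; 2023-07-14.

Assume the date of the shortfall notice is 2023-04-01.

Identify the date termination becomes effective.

The last day of the make-up period: 2023-04-01 + 20 days = 2023-04-21.
The date termination becomes effective: 81 calendar days after 2023-04-21 is 2023-07-11. 2023-07-11 is a Tuesday and is not a listed holiday, so no roll-forward applies.

2023-07-11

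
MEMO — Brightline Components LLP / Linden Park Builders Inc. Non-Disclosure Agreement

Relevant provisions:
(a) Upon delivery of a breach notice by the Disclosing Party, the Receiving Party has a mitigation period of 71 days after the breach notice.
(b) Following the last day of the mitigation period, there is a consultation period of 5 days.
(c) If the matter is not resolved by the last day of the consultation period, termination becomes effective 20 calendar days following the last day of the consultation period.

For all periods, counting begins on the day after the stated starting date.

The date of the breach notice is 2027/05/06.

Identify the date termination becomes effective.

2027/08/10

Adding 71 calendar days to 2027/05/06 gives 2027/07/16, which is the last day of the mitigation period.
The last day of the consultation period: 5 calendar days after 2027/07/16 is 2027/07/21.
Adding 20 calendar days to 2027/07/21 gives 2027/08/10, which is the date termination becomes effective.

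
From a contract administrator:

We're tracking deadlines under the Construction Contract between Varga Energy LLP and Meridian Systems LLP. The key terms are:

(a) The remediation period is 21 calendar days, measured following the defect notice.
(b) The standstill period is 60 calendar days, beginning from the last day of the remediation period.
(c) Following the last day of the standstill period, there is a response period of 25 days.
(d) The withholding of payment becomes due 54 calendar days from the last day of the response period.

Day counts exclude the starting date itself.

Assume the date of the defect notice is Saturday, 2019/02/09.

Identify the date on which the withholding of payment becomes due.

2019/07/19

The last day of the remediation period: 21 calendar days after 2019/02/09 is 2019/03/02.
The last day of the standstill period: 2019/03/02 + 60 days = 2019/05/01.
Adding 25 calendar days to 2019/05/01 gives 2019/05/26, which is the last day of the response period.
The date on which the withholding of payment becomes due: 54 calendar days after 2019/05/26 is 2019/07/19.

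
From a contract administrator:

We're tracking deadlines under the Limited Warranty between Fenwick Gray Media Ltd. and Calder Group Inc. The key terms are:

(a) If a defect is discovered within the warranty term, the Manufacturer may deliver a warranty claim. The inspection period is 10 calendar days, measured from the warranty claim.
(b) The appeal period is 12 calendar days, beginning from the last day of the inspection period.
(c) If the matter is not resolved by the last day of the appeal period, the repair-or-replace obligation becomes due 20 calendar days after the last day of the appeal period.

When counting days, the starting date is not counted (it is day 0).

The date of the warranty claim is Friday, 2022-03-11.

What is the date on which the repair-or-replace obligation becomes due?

2022-04-22

Adding 10 calendar days to 2022-03-11 gives 2022-03-21, which is the last day of the inspection period.
The last day of the appeal period: 2022-03-21 + 12 days = 2022-04-02.
The date on which the repair-or-replace obligation becomes due: 2022-04-02 + 20 days = 2022-04-22.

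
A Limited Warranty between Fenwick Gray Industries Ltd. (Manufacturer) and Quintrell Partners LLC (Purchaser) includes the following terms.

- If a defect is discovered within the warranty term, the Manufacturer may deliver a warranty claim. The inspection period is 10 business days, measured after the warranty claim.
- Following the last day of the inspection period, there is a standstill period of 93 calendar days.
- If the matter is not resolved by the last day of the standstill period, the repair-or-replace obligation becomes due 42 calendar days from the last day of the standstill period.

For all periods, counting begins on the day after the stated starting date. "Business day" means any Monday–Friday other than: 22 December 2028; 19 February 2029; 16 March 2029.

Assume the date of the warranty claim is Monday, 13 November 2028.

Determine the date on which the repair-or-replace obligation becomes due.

11 April 2029

The last day of the inspection period: counting 10 business days from Monday, 13 November 2028 (Nov 14, Nov 15, Nov 16, Nov 17, Nov 20, Nov 21, Nov 22, Nov 23, Nov 24, Nov 27, skipping weekends) reaches Monday, 27 November 2028.
Adding 93 calendar days to 27 November 2028 gives 28 February 2029, which is the last day of the standstill period.
The date on which the repair-or-replace obligation becomes due: 42 calendar days after 28 February 2029 is 11 April 2029.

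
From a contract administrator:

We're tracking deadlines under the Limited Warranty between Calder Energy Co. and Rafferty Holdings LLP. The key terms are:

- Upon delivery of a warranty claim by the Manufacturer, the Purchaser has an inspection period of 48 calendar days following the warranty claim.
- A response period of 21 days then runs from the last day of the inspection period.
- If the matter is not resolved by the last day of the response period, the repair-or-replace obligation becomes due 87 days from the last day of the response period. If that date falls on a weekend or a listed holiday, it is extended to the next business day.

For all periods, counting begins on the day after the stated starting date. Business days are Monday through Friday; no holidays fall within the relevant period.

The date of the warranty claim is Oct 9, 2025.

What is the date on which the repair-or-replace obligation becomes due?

The last day of the inspection period: Oct 9, 2025 + 48 days = Nov 26, 2025.
Adding 21 calendar days to Nov 26, 2025 gives Dec 17, 2025, which is the last day of the response period.
The date on which the repair-or-replace obligation becomes due: 87 calendar days after Dec 17, 2025 is Mar 14, 2026. That falls on a Saturday, so it rolls to the next business day, Monday, Mar 16, 2026.

Mar 16, 2026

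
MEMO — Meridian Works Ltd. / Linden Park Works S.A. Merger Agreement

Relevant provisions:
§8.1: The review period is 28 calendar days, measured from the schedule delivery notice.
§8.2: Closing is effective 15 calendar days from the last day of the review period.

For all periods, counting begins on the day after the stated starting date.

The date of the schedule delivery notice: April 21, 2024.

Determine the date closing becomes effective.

The last day of the review period: 28 calendar days after April 21, 2024 is May 19, 2024.
Adding 15 calendar days to May 19, 2024 gives June 3, 2024, which is the date closing becomes effective.

June 3, 2024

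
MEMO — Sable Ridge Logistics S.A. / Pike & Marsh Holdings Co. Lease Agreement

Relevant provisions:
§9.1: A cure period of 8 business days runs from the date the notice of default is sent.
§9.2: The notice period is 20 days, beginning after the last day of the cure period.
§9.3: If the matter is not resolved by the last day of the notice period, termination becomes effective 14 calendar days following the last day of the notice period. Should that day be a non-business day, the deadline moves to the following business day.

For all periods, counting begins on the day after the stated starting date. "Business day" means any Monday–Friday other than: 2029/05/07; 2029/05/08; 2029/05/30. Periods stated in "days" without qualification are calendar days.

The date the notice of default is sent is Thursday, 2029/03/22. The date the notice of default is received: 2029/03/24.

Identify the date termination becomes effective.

2029/05/09

The last day of the cure period: 8 business days after Thursday, 2029/03/22, skipping weekends — Mar 23, Mar 26, Mar 27, Mar 28, Mar 29, Mar 30, Apr 2, Apr 3 — lands on Tuesday, 2029/04/03.
The last day of the notice period: 2029/04/03 + 20 days = 2029/04/23.
The date termination becomes effective: 14 calendar days after 2029/04/23 is 2029/05/07. That falls on Monday, a listed holiday, so it rolls to the next business day, Wednesday, 2029/05/09.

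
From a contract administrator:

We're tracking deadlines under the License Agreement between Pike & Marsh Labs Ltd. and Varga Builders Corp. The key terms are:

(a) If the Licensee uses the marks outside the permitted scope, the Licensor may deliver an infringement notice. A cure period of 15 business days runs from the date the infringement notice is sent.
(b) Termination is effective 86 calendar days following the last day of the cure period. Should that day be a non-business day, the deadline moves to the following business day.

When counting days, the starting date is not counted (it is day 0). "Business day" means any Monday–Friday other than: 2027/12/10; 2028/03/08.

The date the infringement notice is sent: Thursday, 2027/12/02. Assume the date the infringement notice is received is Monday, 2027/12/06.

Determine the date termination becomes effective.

The last day of the cure period: counting 15 business days from Thursday, 2027/12/02 (Dec 3, Dec 6, Dec 7, Dec 8, …, Dec 22, Dec 23, Dec 24, skipping weekends and the listed holiday on Dec 10) reaches Friday, 2027/12/24.
Adding 86 calendar days to 2027/12/24 gives 2028/03/19, which is the date termination becomes effective. That falls on a Sunday, so it rolls to the next business day, Monday, 2028/03/20.

2028/03/20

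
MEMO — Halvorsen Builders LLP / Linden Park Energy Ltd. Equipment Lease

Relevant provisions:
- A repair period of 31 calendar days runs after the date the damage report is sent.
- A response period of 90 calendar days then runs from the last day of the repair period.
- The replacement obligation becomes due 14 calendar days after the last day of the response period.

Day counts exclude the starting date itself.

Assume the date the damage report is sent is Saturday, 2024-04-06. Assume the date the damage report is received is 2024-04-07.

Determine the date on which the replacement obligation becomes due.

2024-08-19

Adding 31 calendar days to 2024-04-06 gives 2024-05-07, which is the last day of the repair period.
Adding 90 calendar days to 2024-05-07 gives 2024-08-05, which is the last day of the response period.
The date on which the replacement obligation becomes due: 2024-08-05 + 14 days = 2024-08-19.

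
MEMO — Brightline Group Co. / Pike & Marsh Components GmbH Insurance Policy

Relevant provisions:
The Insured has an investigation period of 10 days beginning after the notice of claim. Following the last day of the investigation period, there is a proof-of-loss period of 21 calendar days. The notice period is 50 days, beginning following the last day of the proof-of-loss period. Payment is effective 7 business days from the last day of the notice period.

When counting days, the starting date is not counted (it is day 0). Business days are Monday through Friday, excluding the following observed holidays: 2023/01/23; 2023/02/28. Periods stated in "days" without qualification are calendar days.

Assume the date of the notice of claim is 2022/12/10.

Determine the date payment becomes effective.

2023/03/10

Adding 10 calendar days to 2022/12/10 gives 2022/12/20, which is the last day of the investigation period.
The last day of the proof-of-loss period: 21 calendar days after 2022/12/20 is 2023/01/10.
Adding 50 calendar days to 2023/01/10 gives 2023/03/01, which is the last day of the notice period.
From Wednesday, 2023/03/01, 7 business days (Mar 2, Mar 3, Mar 6, Mar 7, Mar 8, Mar 9, Mar 10, skipping weekends) brings us to Friday, 2023/03/10, which is the date payment becomes effective.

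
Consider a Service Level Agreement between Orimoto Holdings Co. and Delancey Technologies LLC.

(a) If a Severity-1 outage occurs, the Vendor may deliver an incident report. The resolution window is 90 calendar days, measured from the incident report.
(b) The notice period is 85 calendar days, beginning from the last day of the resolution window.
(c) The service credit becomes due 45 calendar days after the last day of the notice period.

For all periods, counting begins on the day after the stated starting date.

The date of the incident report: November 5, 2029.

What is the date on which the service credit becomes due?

The last day of the resolution window: 90 calendar days after November 5, 2029 is February 3, 2030.
The last day of the notice period: February 3, 2030 + 85 days = April 29, 2030.
Adding 45 calendar days to April 29, 2030 gives June 13, 2030, which is the date on which the service credit becomes due.

June 13, 2030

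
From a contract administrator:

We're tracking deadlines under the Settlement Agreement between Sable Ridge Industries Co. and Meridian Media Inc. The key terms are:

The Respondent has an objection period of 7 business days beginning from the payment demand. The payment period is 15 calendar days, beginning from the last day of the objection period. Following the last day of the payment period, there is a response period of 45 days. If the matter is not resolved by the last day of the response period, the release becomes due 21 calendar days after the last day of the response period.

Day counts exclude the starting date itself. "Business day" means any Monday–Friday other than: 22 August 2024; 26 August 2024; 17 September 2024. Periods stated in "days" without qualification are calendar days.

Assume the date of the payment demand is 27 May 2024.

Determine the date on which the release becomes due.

The last day of the objection period: 7 business days after Monday, 27 May 2024, skipping weekends — May 28, May 29, May 30, May 31, Jun 3, Jun 4, Jun 5 — lands on Wednesday, 5 June 2024.
The last day of the payment period: 15 calendar days after 5 June 2024 is 20 June 2024.
The last day of the response period: 45 calendar days after 20 June 2024 is 4 August 2024.
The date on which the release becomes due: 4 August 2024 + 21 days = 25 August 2024.

25 August 2024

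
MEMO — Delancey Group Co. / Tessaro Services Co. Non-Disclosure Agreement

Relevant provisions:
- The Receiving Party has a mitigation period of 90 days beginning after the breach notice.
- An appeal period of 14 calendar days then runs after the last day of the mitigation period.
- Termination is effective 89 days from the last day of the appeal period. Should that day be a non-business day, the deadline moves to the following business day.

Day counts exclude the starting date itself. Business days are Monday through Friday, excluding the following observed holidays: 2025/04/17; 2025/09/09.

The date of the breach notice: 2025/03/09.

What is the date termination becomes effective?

2025/09/18

The last day of the mitigation period: 2025/03/09 + 90 days = 2025/06/07.
The last day of the appeal period: 2025/06/07 + 14 days = 2025/06/21.
Adding 89 calendar days to 2025/06/21 gives 2025/09/18, which is the date termination becomes effective. 2025/09/18 is a Thursday and is not a listed holiday, so no roll-forward applies.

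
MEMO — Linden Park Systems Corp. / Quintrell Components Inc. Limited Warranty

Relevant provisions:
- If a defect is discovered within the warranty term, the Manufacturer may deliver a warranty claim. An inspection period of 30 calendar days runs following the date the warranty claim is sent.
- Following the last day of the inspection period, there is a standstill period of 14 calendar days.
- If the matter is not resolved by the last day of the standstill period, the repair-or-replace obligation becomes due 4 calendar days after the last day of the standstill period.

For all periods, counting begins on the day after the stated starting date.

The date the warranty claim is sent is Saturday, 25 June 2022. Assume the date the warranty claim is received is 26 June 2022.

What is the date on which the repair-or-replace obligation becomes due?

12 August 2022

The last day of the inspection period: 30 calendar days after 25 June 2022 is 25 July 2022.
Adding 14 calendar days to 25 July 2022 gives 8 August 2022, which is the last day of the standstill period.
Adding 4 calendar days to 8 August 2022 gives 12 August 2022, which is the date on which the repair-or-replace obligation becomes due.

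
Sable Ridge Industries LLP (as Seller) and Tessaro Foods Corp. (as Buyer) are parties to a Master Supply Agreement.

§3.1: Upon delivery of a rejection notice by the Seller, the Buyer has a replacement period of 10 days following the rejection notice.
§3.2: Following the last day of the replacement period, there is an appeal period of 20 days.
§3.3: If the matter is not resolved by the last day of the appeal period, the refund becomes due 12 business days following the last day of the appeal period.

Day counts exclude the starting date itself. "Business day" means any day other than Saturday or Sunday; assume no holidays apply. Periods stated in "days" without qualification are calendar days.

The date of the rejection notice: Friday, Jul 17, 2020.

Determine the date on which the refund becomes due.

Sep 1, 2020

The last day of the replacement period: 10 calendar days after Jul 17, 2020 is Jul 27, 2020.
The last day of the appeal period: 20 calendar days after Jul 27, 2020 is Aug 16, 2020.
From Sunday, Aug 16, 2020, 12 business days (Aug 17, Aug 18, Aug 19, Aug 20, …, Aug 28, Aug 31, Sep 1, skipping weekends) brings us to Tuesday, Sep 1, 2020, which is the date on which the refund becomes due.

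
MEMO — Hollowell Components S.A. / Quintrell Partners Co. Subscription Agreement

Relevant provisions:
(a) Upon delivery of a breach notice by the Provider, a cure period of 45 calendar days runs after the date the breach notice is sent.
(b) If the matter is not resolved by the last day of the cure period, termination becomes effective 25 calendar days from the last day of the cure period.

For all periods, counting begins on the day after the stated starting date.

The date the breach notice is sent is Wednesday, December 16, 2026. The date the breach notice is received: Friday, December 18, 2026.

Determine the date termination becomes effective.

The last day of the cure period: 45 calendar days after December 16, 2026 is January 30, 2027.
Adding 25 calendar days to January 30, 2027 gives February 24, 2027, which is the date termination becomes effective.

February 24, 2027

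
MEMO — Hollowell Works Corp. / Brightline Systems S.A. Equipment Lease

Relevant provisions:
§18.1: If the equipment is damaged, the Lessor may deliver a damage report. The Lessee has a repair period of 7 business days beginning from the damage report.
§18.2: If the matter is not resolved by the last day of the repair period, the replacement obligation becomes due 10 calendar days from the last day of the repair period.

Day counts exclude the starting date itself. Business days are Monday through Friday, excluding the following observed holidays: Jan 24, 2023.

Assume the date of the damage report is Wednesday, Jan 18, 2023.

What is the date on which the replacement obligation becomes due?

From Wednesday, Jan 18, 2023, 7 business days (Jan 19, Jan 20, Jan 23, Jan 25, Jan 26, Jan 27, Jan 30, skipping weekends and the listed holiday on Jan 24) brings us to Monday, Jan 30, 2023, which is the last day of the repair period.
The date on which the replacement obligation becomes due: 10 calendar days after Jan 30, 2023 is Feb 9, 2023.

Feb 9, 2023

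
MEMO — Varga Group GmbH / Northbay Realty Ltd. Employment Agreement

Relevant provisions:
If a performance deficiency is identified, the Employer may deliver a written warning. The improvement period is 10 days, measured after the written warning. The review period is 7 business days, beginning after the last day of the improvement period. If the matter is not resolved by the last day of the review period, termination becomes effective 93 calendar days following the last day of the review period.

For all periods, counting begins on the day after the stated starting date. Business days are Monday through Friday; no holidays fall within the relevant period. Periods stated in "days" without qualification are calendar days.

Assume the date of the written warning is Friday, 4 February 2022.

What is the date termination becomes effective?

27 May 2022

The last day of the improvement period: 10 calendar days after 4 February 2022 is 14 February 2022.
From Monday, 14 February 2022, 7 business days (Feb 15, Feb 16, Feb 17, Feb 18, Feb 21, Feb 22, Feb 23, skipping weekends) brings us to Wednesday, 23 February 2022, which is the last day of the review period.
The date termination becomes effective: 93 calendar days after 23 February 2022 is 27 May 2022.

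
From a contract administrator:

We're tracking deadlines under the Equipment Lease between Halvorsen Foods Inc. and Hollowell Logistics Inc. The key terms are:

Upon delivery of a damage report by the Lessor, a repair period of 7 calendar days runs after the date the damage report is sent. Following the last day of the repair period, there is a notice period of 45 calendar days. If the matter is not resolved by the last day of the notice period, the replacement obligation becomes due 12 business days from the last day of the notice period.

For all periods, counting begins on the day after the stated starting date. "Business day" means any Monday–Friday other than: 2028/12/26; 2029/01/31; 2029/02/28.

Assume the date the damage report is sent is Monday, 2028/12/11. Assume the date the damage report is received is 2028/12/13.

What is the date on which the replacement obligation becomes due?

2029/02/19

The last day of the repair period: 7 calendar days after 2028/12/11 is 2028/12/18.
Adding 45 calendar days to 2028/12/18 gives 2029/02/01, which is the last day of the notice period.
From Thursday, 2029/02/01, 12 business days (Feb 2, Feb 5, Feb 6, Feb 7, …, Feb 15, Feb 16, Feb 19, skipping weekends) brings us to Monday, 2029/02/19, which is the date on which the replacement obligation becomes due.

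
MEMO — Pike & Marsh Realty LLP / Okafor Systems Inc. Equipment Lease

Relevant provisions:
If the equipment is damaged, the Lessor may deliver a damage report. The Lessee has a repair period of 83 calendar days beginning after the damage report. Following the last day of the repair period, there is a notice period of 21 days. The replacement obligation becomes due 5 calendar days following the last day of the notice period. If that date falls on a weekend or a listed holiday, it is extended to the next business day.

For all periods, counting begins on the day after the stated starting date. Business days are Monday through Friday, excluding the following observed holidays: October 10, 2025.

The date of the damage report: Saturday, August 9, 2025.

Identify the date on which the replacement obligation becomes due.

Adding 83 calendar days to August 9, 2025 gives October 31, 2025, which is the last day of the repair period.
The last day of the notice period: 21 calendar days after October 31, 2025 is November 21, 2025.
The date on which the replacement obligation becomes due: 5 calendar days after November 21, 2025 is November 26, 2025. November 26, 2025 is a Wednesday and is not a listed holiday, so no roll-forward applies.

November 26, 2025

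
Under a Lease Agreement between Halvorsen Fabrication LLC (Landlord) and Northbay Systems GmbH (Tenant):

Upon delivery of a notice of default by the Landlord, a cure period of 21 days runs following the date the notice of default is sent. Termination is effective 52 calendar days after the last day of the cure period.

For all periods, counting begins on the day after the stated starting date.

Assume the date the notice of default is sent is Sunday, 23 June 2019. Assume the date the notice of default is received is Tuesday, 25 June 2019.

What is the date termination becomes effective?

4 September 2019

The last day of the cure period: 23 June 2019 + 21 days = 14 July 2019.
The date termination becomes effective: 52 calendar days after 14 July 2019 is 4 September 2019.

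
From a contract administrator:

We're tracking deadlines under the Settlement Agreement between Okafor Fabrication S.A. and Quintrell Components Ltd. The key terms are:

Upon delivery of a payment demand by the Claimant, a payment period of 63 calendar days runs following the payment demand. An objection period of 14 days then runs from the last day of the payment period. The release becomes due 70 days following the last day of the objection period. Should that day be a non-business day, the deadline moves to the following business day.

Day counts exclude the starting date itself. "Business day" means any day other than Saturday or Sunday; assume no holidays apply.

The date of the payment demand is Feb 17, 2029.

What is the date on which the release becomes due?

Jul 16, 2029

The last day of the payment period: Feb 17, 2029 + 63 days = Apr 21, 2029.
The last day of the objection period: 14 calendar days after Apr 21, 2029 is May 5, 2029.
The date on which the release becomes due: 70 calendar days after May 5, 2029 is Jul 14, 2029. That falls on a Saturday, so it rolls to the next business day, Monday, Jul 16, 2029.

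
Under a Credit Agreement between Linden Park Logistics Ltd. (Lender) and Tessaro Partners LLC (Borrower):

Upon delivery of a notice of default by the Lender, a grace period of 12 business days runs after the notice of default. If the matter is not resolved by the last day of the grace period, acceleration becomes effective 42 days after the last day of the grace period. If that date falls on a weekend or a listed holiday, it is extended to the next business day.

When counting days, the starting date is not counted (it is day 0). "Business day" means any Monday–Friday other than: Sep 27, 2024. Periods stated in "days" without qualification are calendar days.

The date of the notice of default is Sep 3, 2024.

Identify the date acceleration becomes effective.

Oct 31, 2024

The last day of the grace period: counting 12 business days from Tuesday, Sep 3, 2024 (Sep 4, Sep 5, Sep 6, Sep 9, …, Sep 17, Sep 18, Sep 19, skipping weekends) reaches Thursday, Sep 19, 2024.
Adding 42 calendar days to Sep 19, 2024 gives Oct 31, 2024, which is the date acceleration becomes effective. Oct 31, 2024 is a Thursday and is not a listed holiday, so no roll-forward applies.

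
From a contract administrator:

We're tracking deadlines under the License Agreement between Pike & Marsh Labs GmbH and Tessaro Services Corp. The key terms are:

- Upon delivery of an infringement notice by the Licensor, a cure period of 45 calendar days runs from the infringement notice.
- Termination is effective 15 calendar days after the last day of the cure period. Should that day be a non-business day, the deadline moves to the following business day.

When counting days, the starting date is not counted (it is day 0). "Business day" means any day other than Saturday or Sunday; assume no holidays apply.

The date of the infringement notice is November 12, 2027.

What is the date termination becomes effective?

January 11, 2028

Adding 45 calendar days to November 12, 2027 gives December 27, 2027, which is the last day of the cure period.
Adding 15 calendar days to December 27, 2027 gives January 11, 2028, which is the date termination becomes effective. January 11, 2028 is a Tuesday, so no roll-forward applies.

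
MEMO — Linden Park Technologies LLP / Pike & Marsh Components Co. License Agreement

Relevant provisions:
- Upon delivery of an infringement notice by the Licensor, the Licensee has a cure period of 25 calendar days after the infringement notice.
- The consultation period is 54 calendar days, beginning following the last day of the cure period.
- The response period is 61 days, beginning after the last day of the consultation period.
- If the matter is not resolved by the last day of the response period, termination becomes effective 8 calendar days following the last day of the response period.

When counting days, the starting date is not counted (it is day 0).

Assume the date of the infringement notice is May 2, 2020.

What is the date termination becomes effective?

The last day of the cure period: May 2, 2020 + 25 days = May 27, 2020.
The last day of the consultation period: 54 calendar days after May 27, 2020 is Jul 20, 2020.
Adding 61 calendar days to Jul 20, 2020 gives Sep 19, 2020, which is the last day of the response period.
The date termination becomes effective: 8 calendar days after Sep 19, 2020 is Sep 27, 2020.

Sep 27, 2020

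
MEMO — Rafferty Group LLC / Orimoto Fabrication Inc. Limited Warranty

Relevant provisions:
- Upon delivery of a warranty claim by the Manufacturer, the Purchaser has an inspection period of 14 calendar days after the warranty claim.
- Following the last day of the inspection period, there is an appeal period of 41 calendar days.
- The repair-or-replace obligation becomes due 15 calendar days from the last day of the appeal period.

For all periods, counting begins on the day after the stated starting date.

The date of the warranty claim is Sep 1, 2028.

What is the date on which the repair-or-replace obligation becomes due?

Adding 14 calendar days to Sep 1, 2028 gives Sep 15, 2028, which is the last day of the inspection period.
The last day of the appeal period: Sep 15, 2028 + 41 days = Oct 26, 2028.
Adding 15 calendar days to Oct 26, 2028 gives Nov 10, 2028, which is the date on which the repair-or-replace obligation becomes due.

Nov 10, 2028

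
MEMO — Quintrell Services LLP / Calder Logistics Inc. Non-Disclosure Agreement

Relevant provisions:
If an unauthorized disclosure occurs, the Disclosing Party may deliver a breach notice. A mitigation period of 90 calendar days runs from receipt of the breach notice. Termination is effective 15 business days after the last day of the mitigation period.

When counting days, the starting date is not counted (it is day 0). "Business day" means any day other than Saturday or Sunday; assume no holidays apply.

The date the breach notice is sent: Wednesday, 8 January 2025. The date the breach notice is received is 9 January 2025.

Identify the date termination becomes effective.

Adding 90 calendar days to 9 January 2025 gives 9 April 2025, which is the last day of the mitigation period.
The date termination becomes effective: counting 15 business days from Wednesday, 9 April 2025 (Apr 10, Apr 11, Apr 14, Apr 15, …, Apr 28, Apr 29, Apr 30, skipping weekends) reaches Wednesday, 30 April 2025.

30 April 2025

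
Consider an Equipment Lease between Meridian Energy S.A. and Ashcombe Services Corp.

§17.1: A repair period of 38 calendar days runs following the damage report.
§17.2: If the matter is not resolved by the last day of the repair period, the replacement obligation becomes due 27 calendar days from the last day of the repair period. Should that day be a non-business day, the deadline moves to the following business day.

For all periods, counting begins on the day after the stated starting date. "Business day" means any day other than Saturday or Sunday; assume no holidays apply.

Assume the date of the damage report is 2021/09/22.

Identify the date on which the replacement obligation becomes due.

2021/11/26

Adding 38 calendar days to 2021/09/22 gives 2021/10/30, which is the last day of the repair period.
The date on which the replacement obligation becomes due: 27 calendar days after 2021/10/30 is 2021/11/26. 2021/11/26 is a Friday, so no roll-forward applies.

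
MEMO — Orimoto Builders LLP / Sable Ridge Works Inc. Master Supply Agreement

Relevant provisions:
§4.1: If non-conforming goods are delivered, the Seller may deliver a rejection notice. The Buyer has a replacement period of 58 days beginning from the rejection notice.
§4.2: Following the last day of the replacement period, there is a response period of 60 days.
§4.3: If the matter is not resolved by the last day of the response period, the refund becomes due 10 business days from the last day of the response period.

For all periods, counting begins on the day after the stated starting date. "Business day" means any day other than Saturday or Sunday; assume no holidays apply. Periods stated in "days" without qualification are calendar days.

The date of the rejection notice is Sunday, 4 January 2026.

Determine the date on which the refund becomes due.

The last day of the replacement period: 58 calendar days after 4 January 2026 is 3 March 2026.
The last day of the response period: 3 March 2026 + 60 days = 2 May 2026.
The date on which the refund becomes due: 10 business days after Saturday, 2 May 2026, skipping weekends — May 4, May 5, May 6, May 7, May 8, May 11, May 12, May 13, May 14, May 15 — lands on Friday, 15 May 2026.

15 May 2026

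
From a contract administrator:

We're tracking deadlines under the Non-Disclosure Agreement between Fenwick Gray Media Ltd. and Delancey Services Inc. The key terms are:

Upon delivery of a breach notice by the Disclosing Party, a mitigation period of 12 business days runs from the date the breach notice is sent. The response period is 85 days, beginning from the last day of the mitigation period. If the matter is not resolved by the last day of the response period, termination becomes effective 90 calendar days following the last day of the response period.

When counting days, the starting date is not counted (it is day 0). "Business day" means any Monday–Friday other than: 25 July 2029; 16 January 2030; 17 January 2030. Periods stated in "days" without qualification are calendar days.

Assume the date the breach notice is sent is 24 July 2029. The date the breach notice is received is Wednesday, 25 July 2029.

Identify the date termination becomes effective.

From Tuesday, 24 July 2029, 12 business days (Jul 26, Jul 27, Jul 30, Jul 31, …, Aug 8, Aug 9, Aug 10, skipping weekends and the listed holiday on Jul 25) brings us to Friday, 10 August 2029, which is the last day of the mitigation period.
The last day of the response period: 85 calendar days after 10 August 2029 is 3 November 2029.
The date termination becomes effective: 90 calendar days after 3 November 2029 is 1 February 2030.

1 February 2030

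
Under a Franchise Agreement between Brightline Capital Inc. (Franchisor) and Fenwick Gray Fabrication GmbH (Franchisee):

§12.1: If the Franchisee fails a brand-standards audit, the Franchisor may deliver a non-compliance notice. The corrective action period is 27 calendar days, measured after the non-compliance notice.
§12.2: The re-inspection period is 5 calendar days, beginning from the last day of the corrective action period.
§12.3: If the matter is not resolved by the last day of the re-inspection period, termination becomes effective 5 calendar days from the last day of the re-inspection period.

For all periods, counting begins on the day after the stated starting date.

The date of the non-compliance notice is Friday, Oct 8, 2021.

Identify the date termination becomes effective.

Adding 27 calendar days to Oct 8, 2021 gives Nov 4, 2021, which is the last day of the corrective action period.
Adding 5 calendar days to Nov 4, 2021 gives Nov 9, 2021, which is the last day of the re-inspection period.
Adding 5 calendar days to Nov 9, 2021 gives Nov 14, 2021, which is the date termination becomes effective.

Nov 14, 2021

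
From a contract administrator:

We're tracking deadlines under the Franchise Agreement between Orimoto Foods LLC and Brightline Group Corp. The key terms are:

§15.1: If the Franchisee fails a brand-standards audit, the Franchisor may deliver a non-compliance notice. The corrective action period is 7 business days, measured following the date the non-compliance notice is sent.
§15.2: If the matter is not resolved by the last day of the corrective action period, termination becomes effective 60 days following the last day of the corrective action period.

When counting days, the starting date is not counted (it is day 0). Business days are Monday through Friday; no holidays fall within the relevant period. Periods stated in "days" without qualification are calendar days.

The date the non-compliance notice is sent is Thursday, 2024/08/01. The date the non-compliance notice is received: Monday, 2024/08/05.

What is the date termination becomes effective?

The last day of the corrective action period: counting 7 business days from Thursday, 2024/08/01 (Aug 2, Aug 5, Aug 6, Aug 7, Aug 8, Aug 9, Aug 12, skipping weekends) reaches Monday, 2024/08/12.
The date termination becomes effective: 60 calendar days after 2024/08/12 is 2024/10/11.

2024/10/11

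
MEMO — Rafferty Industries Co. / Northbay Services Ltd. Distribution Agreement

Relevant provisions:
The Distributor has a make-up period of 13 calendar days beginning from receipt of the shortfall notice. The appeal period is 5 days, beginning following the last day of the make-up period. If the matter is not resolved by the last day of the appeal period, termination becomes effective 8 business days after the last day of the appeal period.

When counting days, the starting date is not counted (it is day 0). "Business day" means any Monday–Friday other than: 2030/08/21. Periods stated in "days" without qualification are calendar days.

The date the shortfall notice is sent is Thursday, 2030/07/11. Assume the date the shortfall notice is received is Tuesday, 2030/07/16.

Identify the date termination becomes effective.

The last day of the make-up period: 13 calendar days after 2030/07/16 is 2030/07/29.
Adding 5 calendar days to 2030/07/29 gives 2030/08/03, which is the last day of the appeal period.
From Saturday, 2030/08/03, 8 business days (Aug 5, Aug 6, Aug 7, Aug 8, Aug 9, Aug 12, Aug 13, Aug 14, skipping weekends) brings us to Wednesday, 2030/08/14, which is the date termination becomes effective.

2030/08/14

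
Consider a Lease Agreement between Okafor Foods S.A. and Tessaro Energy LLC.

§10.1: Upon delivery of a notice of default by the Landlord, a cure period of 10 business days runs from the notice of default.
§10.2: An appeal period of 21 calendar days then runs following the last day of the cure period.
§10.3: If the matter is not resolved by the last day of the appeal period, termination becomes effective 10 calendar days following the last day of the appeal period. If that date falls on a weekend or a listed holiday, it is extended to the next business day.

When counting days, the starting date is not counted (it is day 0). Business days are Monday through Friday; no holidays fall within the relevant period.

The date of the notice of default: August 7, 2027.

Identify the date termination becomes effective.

September 20, 2027

The last day of the cure period: 10 business days after Saturday, August 7, 2027, skipping weekends — Aug 9, Aug 10, Aug 11, Aug 12, Aug 13, Aug 16, Aug 17, Aug 18, Aug 19, Aug 20 — lands on Friday, August 20, 2027.
The last day of the appeal period: 21 calendar days after August 20, 2027 is September 10, 2027.
The date termination becomes effective: September 10, 2027 + 10 days = September 20, 2027. September 20, 2027 is a Monday, so no roll-forward applies.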